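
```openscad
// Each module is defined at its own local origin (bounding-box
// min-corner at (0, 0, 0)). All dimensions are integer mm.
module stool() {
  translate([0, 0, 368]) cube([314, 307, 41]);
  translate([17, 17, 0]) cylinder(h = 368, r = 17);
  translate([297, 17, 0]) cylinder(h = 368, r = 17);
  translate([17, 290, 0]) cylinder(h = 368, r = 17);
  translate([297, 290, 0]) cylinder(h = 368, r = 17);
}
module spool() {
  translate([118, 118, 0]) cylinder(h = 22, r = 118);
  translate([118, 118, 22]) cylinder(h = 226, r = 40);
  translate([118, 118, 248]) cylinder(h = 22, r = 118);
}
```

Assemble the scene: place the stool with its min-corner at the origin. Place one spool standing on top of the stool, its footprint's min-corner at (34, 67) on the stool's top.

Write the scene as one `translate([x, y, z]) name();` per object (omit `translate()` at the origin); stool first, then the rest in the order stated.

stool();
translate([34, 67, 409]) spool();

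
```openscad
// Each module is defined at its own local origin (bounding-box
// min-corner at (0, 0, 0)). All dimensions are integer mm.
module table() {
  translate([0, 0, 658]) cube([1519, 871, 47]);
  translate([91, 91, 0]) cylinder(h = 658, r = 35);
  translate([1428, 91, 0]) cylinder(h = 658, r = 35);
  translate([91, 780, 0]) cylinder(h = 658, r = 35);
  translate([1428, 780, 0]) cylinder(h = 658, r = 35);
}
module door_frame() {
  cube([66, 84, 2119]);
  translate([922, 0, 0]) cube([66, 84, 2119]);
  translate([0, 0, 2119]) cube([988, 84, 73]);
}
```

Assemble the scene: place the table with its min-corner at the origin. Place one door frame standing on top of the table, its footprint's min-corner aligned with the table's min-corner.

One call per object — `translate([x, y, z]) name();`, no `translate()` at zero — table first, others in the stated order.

table();
translate([0, 0, 705]) door_frame();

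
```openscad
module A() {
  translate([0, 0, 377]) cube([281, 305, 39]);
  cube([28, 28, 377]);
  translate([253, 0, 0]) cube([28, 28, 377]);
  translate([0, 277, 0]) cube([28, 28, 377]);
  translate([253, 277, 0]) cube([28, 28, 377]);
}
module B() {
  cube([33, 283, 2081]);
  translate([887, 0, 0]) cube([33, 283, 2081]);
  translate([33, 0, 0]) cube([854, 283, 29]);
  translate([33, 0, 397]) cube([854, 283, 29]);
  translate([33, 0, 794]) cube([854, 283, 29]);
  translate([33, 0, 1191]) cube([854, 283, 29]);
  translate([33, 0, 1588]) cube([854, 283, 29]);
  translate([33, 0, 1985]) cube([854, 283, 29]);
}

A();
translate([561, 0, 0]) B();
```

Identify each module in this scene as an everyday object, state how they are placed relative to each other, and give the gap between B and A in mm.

A is a stool. B is a bookshelf. The bookshelf is on the floor beside the stool on its +x side. The gap between the bookshelf and the stool is 280 mm.

The bookshelf's nearest face is 280 mm from the stool's +x face.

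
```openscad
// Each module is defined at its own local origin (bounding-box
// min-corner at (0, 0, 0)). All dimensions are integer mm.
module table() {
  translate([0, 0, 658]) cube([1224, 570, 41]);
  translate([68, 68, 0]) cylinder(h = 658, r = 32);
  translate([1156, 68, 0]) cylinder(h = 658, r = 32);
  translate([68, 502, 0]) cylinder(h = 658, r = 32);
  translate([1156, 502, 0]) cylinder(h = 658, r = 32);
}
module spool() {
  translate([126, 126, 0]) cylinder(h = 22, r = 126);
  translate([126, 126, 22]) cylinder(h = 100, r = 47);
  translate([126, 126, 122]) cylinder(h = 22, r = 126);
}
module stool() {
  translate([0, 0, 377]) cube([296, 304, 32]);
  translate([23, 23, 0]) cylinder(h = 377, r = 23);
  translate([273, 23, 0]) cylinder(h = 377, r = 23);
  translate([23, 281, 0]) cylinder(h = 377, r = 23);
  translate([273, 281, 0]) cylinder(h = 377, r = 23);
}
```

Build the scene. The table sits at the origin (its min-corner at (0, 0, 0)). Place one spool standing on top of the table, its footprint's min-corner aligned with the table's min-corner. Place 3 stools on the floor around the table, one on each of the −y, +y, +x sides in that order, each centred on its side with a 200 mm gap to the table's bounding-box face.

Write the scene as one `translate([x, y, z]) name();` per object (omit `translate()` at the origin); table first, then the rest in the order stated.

table();
translate([0, 0, 699]) spool();
translate([464, -504, 0]) stool();
translate([464, 770, 0]) stool();
translate([1424, 133, 0]) stool();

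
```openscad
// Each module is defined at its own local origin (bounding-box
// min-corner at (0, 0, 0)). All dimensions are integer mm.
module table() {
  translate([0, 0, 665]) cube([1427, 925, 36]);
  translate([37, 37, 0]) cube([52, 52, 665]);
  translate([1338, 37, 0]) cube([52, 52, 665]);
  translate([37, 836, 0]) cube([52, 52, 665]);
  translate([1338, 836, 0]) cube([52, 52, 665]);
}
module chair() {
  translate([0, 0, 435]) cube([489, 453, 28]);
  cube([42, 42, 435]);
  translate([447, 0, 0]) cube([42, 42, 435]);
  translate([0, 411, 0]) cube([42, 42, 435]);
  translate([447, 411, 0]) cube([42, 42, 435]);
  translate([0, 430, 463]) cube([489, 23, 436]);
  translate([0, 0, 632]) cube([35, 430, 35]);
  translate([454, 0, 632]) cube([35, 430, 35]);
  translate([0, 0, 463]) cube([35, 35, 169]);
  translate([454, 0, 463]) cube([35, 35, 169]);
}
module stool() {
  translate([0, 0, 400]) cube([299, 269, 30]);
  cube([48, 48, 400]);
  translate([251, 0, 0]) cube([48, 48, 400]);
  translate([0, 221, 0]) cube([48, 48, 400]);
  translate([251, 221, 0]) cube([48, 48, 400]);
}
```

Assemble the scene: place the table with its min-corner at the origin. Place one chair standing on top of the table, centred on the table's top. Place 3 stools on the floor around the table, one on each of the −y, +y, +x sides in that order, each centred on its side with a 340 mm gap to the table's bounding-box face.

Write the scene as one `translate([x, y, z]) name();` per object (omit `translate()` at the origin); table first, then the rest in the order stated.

table();
translate([469, 236, 701]) chair();
translate([564, -609, 0]) stool();
translate([564, 1265, 0]) stool();
translate([1767, 328, 0]) stool();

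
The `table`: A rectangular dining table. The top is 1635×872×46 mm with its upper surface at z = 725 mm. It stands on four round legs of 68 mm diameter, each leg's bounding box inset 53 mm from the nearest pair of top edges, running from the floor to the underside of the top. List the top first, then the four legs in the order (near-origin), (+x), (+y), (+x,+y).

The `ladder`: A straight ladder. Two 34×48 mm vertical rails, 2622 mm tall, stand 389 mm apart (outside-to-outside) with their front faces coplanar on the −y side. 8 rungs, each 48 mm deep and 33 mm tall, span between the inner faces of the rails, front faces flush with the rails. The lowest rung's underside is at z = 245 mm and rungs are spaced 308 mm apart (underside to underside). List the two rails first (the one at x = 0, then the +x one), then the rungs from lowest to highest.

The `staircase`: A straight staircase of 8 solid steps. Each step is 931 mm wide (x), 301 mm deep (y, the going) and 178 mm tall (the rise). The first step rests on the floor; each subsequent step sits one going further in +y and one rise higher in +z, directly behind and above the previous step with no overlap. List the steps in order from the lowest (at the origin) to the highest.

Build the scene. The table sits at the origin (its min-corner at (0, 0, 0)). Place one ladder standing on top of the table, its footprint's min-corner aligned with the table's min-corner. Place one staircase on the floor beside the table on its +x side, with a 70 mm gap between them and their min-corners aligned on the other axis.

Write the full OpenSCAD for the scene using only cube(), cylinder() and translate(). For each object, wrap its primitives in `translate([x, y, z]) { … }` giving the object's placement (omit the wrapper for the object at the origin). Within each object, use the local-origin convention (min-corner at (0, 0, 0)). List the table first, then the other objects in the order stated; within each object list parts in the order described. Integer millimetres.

translate([0, 0, 679]) cube([1635, 872, 46]);
translate([87, 87, 0]) cylinder(h = 679, r = 34);
translate([1548, 87, 0]) cylinder(h = 679, r = 34);
translate([87, 785, 0]) cylinder(h = 679, r = 34);
translate([1548, 785, 0]) cylinder(h = 679, r = 34);
translate([0, 0, 725]) {
  cube([34, 48, 2622]);
  translate([355, 0, 0]) cube([34, 48, 2622]);
  translate([34, 0, 245]) cube([321, 48, 33]);
  translate([34, 0, 553]) cube([321, 48, 33]);
  translate([34, 0, 861]) cube([321, 48, 33]);
  translate([34, 0, 1169]) cube([321, 48, 33]);
  translate([34, 0, 1477]) cube([321, 48, 33]);
  translate([34, 0, 1785]) cube([321, 48, 33]);
  translate([34, 0, 2093]) cube([321, 48, 33]);
  translate([34, 0, 2401]) cube([321, 48, 33]);
}
translate([1705, 0, 0]) {
  cube([931, 301, 178]);
  translate([0, 301, 178]) cube([931, 301, 178]);
  translate([0, 602, 356]) cube([931, 301, 178]);
  translate([0, 903, 534]) cube([931, 301, 178]);
  translate([0, 1204, 712]) cube([931, 301, 178]);
  translate([0, 1505, 890]) cube([931, 301, 178]);
  translate([0, 1806, 1068]) cube([931, 301, 178]);
  translate([0, 2107, 1246]) cube([931, 301, 178]);
}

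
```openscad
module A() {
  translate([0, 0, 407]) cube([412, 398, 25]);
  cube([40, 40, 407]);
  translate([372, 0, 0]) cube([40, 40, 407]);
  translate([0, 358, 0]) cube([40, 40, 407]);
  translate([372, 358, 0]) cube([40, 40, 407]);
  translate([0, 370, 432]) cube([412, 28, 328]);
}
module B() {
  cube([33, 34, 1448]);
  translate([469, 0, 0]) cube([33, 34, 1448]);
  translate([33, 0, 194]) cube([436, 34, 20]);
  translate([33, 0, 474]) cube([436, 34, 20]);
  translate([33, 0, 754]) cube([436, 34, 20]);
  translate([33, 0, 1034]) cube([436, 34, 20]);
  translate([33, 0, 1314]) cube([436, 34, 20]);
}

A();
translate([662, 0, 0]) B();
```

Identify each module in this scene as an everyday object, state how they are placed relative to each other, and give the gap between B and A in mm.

The ladder's nearest face is 250 mm from the chair's +x face.

A is a chair. B is a ladder. The ladder is on the floor beside the chair on its +x side. The gap between the ladder and the chair is 250 mm.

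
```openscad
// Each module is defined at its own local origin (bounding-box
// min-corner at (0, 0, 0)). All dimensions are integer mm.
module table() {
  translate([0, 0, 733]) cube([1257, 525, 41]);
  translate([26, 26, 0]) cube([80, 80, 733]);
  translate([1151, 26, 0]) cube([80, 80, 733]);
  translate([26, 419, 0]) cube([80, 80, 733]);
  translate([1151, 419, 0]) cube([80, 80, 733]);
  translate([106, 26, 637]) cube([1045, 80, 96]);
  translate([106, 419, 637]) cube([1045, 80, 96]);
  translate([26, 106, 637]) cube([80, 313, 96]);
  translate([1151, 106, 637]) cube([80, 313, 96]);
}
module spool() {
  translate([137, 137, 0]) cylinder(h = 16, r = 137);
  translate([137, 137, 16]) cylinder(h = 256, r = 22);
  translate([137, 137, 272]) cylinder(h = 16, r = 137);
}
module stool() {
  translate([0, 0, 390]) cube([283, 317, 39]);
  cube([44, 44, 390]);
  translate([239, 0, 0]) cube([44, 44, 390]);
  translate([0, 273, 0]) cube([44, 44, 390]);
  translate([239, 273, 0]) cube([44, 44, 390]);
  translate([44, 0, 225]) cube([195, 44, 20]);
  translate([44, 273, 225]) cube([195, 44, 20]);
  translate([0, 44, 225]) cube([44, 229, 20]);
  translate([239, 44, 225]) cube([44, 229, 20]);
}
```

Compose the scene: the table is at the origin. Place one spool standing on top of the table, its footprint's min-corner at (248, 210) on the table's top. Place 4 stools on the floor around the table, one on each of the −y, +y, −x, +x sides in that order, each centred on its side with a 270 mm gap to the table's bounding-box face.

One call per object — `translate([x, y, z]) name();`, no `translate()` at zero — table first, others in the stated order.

table();
translate([248, 210, 774]) spool();
translate([487, -587, 0]) stool();
translate([487, 795, 0]) stool();
translate([-553, 104, 0]) stool();
translate([1527, 104, 0]) stool();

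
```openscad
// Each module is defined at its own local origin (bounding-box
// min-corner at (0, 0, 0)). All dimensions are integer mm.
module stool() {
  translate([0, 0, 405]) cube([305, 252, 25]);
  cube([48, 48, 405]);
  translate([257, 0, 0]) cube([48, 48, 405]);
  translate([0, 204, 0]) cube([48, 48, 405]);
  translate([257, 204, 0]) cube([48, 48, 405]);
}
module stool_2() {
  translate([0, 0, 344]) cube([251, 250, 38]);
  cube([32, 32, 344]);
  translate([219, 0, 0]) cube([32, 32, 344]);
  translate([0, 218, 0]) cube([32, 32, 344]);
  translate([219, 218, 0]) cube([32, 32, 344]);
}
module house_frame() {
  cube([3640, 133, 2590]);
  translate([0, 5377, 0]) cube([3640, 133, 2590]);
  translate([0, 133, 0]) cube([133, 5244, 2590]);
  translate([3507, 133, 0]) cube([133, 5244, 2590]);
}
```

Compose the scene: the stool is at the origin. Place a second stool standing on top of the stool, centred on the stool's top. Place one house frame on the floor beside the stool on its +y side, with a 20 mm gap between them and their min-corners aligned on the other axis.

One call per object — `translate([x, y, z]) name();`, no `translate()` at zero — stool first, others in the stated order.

stool();
translate([27, 1, 430]) stool_2();
translate([0, 272, 0]) house_frame();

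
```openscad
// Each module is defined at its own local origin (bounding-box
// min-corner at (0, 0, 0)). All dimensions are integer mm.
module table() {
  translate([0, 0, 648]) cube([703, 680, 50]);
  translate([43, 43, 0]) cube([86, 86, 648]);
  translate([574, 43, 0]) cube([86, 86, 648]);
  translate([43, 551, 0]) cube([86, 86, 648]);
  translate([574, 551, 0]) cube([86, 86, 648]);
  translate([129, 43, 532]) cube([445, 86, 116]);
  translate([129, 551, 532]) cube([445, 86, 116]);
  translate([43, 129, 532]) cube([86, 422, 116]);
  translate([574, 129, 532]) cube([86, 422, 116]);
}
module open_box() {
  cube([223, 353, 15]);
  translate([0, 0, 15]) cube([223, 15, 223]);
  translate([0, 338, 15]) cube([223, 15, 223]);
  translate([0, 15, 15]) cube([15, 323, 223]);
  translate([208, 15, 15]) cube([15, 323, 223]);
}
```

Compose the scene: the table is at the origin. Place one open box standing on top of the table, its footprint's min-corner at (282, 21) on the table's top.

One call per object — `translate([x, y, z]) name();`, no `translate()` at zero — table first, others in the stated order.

table();
translate([282, 21, 698]) open_box();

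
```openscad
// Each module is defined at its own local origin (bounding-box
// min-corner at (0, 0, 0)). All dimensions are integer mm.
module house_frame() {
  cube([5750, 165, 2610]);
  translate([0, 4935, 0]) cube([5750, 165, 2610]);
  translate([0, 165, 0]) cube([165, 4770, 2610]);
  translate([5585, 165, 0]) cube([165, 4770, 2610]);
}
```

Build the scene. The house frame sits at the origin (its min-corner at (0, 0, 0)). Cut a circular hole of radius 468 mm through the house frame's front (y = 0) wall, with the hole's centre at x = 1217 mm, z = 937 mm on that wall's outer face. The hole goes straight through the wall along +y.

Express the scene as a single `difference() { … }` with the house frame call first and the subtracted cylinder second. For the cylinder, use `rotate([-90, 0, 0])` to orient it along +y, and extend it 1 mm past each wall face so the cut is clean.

difference() {
  house_frame();
  translate([1217, -1, 937]) rotate([-90, 0, 0]) cylinder(h = 167, r = 468);
}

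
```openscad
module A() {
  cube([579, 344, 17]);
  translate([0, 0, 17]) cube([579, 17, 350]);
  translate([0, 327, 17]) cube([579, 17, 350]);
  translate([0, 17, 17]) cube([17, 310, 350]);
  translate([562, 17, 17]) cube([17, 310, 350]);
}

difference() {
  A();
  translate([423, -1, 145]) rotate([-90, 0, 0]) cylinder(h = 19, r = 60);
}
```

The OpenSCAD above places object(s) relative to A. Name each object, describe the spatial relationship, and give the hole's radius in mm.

A is an open box. The open box has a circular hole through its front wall. The hole's radius is 60 mm.

The subtracted cylinder has r = 60 mm.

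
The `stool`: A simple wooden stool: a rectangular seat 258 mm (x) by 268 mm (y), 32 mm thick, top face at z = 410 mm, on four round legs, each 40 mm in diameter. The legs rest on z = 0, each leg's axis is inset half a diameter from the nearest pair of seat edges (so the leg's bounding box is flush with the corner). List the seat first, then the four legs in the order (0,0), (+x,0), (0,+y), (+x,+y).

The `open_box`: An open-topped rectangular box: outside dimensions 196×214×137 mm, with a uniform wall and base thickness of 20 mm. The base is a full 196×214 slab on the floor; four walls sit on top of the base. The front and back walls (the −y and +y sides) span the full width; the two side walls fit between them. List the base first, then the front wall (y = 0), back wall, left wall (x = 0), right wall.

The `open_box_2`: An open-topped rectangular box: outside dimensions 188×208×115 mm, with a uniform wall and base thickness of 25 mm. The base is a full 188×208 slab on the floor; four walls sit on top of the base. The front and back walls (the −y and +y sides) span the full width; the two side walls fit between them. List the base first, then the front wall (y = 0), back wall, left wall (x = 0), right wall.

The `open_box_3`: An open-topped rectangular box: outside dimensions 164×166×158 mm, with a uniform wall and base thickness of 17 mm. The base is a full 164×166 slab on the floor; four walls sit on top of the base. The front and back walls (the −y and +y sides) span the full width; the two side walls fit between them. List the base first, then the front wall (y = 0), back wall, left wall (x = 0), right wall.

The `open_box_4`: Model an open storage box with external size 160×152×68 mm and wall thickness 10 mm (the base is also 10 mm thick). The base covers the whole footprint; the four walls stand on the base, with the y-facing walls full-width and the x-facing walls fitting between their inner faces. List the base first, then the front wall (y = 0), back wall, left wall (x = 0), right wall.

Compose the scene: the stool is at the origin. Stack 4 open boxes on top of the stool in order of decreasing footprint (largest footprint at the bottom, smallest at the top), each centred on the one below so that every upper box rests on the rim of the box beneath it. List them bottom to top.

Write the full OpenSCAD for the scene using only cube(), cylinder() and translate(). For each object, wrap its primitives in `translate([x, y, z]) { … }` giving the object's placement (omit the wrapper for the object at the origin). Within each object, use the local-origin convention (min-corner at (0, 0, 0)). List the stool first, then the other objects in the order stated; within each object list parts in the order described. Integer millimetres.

translate([0, 0, 378]) cube([258, 268, 32]);
translate([20, 20, 0]) cylinder(h = 378, r = 20);
translate([238, 20, 0]) cylinder(h = 378, r = 20);
translate([20, 248, 0]) cylinder(h = 378, r = 20);
translate([238, 248, 0]) cylinder(h = 378, r = 20);
translate([31, 27, 410]) {
  cube([196, 214, 20]);
  translate([0, 0, 20]) cube([196, 20, 117]);
  translate([0, 194, 20]) cube([196, 20, 117]);
  translate([0, 20, 20]) cube([20, 174, 117]);
  translate([176, 20, 20]) cube([20, 174, 117]);
}
translate([35, 30, 547]) {
  cube([188, 208, 25]);
  translate([0, 0, 25]) cube([188, 25, 90]);
  translate([0, 183, 25]) cube([188, 25, 90]);
  translate([0, 25, 25]) cube([25, 158, 90]);
  translate([163, 25, 25]) cube([25, 158, 90]);
}
translate([47, 51, 662]) {
  cube([164, 166, 17]);
  translate([0, 0, 17]) cube([164, 17, 141]);
  translate([0, 149, 17]) cube([164, 17, 141]);
  translate([0, 17, 17]) cube([17, 132, 141]);
  translate([147, 17, 17]) cube([17, 132, 141]);
}
translate([49, 58, 820]) {
  cube([160, 152, 10]);
  translate([0, 0, 10]) cube([160, 10, 58]);
  translate([0, 142, 10]) cube([160, 10, 58]);
  translate([0, 10, 10]) cube([10, 132, 58]);
  translate([150, 10, 10]) cube([10, 132, 58]);
}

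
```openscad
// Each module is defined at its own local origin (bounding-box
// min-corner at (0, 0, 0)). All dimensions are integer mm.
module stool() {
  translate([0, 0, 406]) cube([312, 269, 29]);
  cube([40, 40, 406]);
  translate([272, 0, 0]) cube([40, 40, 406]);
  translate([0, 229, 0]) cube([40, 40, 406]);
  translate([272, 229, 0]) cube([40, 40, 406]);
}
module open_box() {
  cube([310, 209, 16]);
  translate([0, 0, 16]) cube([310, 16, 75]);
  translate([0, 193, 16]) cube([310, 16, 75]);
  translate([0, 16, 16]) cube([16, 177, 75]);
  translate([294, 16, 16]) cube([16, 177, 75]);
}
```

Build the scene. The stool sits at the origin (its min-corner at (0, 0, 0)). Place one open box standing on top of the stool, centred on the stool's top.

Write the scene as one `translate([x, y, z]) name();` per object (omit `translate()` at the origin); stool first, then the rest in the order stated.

stool();
translate([1, 30, 435]) open_box();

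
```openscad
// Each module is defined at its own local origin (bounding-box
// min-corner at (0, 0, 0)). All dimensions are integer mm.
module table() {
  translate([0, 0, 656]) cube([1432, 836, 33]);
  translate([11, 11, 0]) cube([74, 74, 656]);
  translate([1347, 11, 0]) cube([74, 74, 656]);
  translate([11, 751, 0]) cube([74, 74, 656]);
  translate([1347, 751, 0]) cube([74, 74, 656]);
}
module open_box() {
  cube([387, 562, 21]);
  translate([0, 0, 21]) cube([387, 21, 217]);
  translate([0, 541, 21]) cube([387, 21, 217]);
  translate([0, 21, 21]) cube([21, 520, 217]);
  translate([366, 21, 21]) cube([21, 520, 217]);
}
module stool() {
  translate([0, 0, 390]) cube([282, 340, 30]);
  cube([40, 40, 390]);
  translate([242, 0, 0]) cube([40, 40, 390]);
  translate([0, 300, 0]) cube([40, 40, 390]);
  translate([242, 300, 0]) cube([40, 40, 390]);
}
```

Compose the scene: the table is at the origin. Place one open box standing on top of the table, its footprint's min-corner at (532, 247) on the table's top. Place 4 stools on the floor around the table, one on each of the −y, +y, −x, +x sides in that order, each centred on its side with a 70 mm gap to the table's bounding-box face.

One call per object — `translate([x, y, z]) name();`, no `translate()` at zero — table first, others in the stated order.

table();
translate([532, 247, 689]) open_box();
translate([575, -410, 0]) stool();
translate([575, 906, 0]) stool();
translate([-352, 248, 0]) stool();
translate([1502, 248, 0]) stool();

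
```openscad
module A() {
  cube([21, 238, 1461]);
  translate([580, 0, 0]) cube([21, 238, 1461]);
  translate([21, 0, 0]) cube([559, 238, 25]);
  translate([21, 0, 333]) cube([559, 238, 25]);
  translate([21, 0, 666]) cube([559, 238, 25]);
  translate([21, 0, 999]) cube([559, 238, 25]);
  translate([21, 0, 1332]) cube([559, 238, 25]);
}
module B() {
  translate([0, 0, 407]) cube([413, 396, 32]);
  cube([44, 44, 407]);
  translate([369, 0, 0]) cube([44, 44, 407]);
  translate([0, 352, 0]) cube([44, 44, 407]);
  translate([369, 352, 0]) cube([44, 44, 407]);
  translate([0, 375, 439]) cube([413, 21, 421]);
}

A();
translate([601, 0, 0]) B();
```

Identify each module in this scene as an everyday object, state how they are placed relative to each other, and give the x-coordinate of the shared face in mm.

A is a bookshelf. B is a chair. The chair is against the bookshelf's +x side, with their −y faces flush. The x-coordinate of the shared face is 601 mm.

The bookshelf's +x face and the chair's −x face are both at x = 601 mm.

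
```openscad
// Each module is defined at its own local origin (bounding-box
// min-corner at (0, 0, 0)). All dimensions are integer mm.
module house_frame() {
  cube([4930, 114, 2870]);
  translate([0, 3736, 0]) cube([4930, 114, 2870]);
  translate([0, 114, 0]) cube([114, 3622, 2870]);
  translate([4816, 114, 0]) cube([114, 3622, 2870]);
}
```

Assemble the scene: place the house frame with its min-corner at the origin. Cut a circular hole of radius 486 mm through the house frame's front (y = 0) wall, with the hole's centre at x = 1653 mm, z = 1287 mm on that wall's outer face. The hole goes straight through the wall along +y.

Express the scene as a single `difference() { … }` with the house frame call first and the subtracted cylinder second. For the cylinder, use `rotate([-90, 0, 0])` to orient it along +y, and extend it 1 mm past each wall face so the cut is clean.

difference() {
  house_frame();
  translate([1653, -1, 1287]) rotate([-90, 0, 0]) cylinder(h = 116, r = 486);
}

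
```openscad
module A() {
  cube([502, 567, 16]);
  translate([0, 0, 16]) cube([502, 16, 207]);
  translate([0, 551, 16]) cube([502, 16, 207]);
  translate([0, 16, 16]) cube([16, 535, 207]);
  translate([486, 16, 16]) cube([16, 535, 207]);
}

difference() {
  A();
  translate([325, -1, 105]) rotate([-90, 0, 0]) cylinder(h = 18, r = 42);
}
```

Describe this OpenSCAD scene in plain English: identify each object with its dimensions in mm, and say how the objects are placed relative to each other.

A is an open storage box with external size 502×567×223 mm and wall thickness 16 mm (the base is also 16 mm thick). The base covers the whole footprint; the four walls stand on the base, with the y-facing walls full-width and the x-facing walls fitting between their inner faces.

The open box has a circular hole of radius 42 mm through its front wall, centred at (x = 325, z = 105).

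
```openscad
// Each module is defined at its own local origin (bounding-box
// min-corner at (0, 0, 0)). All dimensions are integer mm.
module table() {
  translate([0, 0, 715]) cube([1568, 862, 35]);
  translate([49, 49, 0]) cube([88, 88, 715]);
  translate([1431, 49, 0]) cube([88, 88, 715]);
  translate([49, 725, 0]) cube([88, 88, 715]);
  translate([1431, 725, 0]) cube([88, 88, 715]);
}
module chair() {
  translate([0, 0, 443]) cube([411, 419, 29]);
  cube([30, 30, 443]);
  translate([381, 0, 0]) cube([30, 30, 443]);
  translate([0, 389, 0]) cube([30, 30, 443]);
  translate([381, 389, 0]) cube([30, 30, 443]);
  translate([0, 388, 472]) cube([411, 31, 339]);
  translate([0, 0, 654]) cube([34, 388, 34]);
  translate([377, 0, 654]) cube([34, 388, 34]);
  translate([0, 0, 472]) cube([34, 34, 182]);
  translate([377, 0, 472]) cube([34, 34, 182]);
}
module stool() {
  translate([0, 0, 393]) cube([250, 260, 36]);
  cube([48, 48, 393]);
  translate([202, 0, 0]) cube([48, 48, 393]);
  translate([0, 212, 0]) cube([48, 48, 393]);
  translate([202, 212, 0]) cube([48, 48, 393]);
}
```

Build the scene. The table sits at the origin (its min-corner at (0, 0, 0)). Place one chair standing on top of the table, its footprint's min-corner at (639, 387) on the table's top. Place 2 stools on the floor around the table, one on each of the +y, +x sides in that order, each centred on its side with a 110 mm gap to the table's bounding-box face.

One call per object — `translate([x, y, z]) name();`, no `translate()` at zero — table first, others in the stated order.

table();
translate([639, 387, 750]) chair();
translate([659, 972, 0]) stool();
translate([1678, 301, 0]) stool();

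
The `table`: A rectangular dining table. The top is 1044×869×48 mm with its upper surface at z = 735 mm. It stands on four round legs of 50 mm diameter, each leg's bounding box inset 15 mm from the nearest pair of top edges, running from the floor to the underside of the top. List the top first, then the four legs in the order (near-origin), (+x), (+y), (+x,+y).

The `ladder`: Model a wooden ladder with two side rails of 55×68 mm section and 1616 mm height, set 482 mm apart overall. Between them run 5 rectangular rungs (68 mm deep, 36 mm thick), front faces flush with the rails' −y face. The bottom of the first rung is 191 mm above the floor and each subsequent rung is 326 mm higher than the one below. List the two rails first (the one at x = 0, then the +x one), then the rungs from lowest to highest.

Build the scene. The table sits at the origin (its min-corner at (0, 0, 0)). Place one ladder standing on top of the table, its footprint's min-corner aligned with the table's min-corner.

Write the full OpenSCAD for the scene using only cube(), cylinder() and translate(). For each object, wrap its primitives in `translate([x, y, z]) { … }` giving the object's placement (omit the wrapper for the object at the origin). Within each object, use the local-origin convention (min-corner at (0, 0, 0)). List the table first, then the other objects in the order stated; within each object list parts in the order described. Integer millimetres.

translate([0, 0, 687]) cube([1044, 869, 48]);
translate([40, 40, 0]) cylinder(h = 687, r = 25);
translate([1004, 40, 0]) cylinder(h = 687, r = 25);
translate([40, 829, 0]) cylinder(h = 687, r = 25);
translate([1004, 829, 0]) cylinder(h = 687, r = 25);
translate([0, 0, 735]) {
  cube([55, 68, 1616]);
  translate([427, 0, 0]) cube([55, 68, 1616]);
  translate([55, 0, 191]) cube([372, 68, 36]);
  translate([55, 0, 517]) cube([372, 68, 36]);
  translate([55, 0, 843]) cube([372, 68, 36]);
  translate([55, 0, 1169]) cube([372, 68, 36]);
  translate([55, 0, 1495]) cube([372, 68, 36]);
}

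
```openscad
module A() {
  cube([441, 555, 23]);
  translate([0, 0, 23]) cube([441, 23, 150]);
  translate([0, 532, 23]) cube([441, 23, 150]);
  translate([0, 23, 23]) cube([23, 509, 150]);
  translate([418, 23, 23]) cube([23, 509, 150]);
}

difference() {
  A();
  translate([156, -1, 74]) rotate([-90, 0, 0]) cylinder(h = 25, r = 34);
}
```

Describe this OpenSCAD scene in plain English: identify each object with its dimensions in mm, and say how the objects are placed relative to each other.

A is an open-topped rectangular box: outside dimensions 441×555×173 mm, with a uniform wall and base thickness of 23 mm. The base is a full 441×555 slab on the floor; four walls sit on top of the base. The front and back walls (the −y and +y sides) span the full width; the two side walls fit between them.

The open box has a circular hole of radius 34 mm through its front wall, centred at (x = 156, z = 74).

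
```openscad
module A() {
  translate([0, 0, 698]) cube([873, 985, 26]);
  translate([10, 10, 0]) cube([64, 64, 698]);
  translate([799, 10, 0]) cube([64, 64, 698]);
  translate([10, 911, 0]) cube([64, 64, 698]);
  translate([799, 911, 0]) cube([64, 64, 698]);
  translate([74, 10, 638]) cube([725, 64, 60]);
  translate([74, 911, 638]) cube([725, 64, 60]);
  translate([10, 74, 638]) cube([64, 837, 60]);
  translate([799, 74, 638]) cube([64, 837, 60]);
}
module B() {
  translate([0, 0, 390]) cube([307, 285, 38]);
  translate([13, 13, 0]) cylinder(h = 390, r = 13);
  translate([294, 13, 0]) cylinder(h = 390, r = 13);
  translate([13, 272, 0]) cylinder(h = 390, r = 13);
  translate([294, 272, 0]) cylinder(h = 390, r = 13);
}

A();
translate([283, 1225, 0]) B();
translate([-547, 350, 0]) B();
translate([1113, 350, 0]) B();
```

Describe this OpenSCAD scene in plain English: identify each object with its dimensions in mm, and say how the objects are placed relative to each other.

A is a table: top 873 mm (x) × 985 mm (y), 26 mm thick, upper face at z = 724 mm, on four 64×64 mm square legs, each inset 10 mm from the nearest pair of top edges, running from z = 0 to the bottom of the top. Four apron rails, 64 mm thick and 60 mm tall, run between adjacent legs with their top edges flush with the underside of the top and their outer faces flush with the legs' outer faces.

B is a four-legged stool. The seat is a 307×285×38 mm slab whose top surface is at z = 428 mm; four round legs, each 26 mm in diameter, run from the floor (z = 0) to the underside of the seat, each leg's axis is inset half a diameter from the nearest pair of seat edges (so the leg's bounding box is flush with the corner).

Three stools sit around the table at the +y, −x, +x sides.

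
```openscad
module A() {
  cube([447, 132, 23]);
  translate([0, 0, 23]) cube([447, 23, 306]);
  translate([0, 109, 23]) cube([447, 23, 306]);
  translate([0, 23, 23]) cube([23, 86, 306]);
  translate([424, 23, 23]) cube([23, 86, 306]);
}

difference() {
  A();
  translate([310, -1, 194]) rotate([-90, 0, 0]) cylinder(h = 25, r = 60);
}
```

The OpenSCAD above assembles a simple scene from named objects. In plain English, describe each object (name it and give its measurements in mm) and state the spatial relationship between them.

A is an open-topped rectangular box: outside dimensions 447×132×329 mm, with a uniform wall and base thickness of 23 mm. The base is a full 447×132 slab on the floor; four walls sit on top of the base. The front and back walls (the −y and +y sides) span the full width; the two side walls fit between them.

The open box has a circular hole of radius 60 mm through its front wall, centred at (x = 310, z = 194).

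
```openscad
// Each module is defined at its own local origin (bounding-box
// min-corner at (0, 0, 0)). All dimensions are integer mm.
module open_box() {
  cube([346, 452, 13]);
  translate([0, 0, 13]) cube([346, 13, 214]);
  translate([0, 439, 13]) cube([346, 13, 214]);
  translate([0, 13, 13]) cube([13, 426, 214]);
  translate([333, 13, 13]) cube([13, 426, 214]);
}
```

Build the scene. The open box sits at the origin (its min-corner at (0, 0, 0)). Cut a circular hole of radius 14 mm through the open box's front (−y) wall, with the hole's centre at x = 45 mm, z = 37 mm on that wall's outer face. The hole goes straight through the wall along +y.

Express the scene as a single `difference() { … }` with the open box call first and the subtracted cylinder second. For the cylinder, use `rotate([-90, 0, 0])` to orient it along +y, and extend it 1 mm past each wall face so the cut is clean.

difference() {
  open_box();
  translate([45, -1, 37]) rotate([-90, 0, 0]) cylinder(h = 15, r = 14);
}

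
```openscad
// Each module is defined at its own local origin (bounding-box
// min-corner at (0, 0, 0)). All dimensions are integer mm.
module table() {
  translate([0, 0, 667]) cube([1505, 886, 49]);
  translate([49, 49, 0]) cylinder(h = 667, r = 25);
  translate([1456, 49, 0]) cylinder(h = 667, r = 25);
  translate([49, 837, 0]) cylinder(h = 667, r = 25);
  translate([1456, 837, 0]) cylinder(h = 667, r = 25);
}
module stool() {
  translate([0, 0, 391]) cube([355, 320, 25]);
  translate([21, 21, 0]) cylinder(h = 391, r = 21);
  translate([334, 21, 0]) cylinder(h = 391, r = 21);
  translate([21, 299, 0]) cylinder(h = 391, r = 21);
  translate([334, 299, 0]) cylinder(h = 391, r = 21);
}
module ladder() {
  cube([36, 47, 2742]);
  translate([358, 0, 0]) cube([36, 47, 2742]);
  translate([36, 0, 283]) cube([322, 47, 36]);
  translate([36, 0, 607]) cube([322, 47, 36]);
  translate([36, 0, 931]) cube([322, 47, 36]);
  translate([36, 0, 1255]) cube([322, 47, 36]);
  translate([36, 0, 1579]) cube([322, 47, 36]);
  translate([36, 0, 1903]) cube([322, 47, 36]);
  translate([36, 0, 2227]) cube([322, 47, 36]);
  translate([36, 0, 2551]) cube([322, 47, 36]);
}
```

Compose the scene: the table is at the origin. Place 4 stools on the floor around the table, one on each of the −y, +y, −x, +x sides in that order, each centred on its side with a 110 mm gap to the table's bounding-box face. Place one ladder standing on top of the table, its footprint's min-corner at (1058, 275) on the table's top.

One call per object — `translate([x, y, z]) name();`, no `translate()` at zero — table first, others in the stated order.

table();
translate([575, -430, 0]) stool();
translate([575, 996, 0]) stool();
translate([-465, 283, 0]) stool();
translate([1615, 283, 0]) stool();
translate([1058, 275, 716]) ladder();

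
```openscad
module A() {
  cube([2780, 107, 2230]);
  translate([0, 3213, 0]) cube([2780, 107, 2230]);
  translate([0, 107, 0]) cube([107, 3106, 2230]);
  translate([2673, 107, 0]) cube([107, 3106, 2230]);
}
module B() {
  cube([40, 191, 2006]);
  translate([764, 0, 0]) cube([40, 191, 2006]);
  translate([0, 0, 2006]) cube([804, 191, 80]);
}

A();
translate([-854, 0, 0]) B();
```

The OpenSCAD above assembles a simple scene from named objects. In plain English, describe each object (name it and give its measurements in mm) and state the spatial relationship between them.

A is a box-shaped house frame (walls only): outside footprint 2780×3320 mm, wall height 2230 mm, wall thickness 107 mm. The two y-facing walls run the full x-width; the two x-facing walls fit between the inner faces of the y-facing walls.

B is a rectangular door frame: two vertical jambs of 40×191 mm section, 2006 mm tall, with a clear opening 724 mm wide between their inner faces. A header 80 mm tall and 191 mm deep lies on top of the jambs and spans the full outside width.

The door frame is on the floor beside the house frame on its −x side.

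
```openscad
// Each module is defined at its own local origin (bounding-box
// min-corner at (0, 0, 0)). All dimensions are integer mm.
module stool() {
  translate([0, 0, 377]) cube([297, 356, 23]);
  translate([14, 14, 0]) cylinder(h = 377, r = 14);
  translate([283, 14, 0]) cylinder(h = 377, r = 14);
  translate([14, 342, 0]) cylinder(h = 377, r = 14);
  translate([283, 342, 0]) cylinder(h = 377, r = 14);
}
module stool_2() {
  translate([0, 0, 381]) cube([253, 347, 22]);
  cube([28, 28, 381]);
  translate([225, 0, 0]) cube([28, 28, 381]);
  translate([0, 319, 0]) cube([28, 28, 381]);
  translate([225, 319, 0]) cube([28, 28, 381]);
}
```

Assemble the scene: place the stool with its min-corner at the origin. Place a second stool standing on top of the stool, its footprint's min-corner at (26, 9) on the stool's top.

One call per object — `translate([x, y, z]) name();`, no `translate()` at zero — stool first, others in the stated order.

stool();
translate([26, 9, 400]) stool_2();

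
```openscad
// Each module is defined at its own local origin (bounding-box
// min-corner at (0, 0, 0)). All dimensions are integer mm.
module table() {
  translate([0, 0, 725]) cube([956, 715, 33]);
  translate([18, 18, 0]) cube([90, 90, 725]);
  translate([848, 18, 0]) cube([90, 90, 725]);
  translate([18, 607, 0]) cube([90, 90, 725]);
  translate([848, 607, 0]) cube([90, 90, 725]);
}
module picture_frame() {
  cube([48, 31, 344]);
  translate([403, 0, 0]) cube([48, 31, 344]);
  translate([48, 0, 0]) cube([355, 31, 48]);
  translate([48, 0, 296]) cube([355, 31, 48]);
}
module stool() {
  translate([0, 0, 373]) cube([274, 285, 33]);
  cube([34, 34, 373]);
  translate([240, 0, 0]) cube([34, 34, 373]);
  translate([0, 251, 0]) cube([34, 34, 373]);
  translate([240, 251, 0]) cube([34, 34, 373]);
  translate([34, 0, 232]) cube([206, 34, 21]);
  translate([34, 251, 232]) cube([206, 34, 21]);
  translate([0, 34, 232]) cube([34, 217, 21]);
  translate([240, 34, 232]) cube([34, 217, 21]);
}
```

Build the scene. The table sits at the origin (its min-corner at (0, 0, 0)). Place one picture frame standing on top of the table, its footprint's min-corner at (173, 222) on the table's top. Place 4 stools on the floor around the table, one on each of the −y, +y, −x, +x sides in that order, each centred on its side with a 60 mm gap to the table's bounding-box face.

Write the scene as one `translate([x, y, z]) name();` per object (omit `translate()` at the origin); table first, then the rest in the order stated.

table();
translate([173, 222, 758]) picture_frame();
translate([341, -345, 0]) stool();
translate([341, 775, 0]) stool();
translate([-334, 215, 0]) stool();
translate([1016, 215, 0]) stool();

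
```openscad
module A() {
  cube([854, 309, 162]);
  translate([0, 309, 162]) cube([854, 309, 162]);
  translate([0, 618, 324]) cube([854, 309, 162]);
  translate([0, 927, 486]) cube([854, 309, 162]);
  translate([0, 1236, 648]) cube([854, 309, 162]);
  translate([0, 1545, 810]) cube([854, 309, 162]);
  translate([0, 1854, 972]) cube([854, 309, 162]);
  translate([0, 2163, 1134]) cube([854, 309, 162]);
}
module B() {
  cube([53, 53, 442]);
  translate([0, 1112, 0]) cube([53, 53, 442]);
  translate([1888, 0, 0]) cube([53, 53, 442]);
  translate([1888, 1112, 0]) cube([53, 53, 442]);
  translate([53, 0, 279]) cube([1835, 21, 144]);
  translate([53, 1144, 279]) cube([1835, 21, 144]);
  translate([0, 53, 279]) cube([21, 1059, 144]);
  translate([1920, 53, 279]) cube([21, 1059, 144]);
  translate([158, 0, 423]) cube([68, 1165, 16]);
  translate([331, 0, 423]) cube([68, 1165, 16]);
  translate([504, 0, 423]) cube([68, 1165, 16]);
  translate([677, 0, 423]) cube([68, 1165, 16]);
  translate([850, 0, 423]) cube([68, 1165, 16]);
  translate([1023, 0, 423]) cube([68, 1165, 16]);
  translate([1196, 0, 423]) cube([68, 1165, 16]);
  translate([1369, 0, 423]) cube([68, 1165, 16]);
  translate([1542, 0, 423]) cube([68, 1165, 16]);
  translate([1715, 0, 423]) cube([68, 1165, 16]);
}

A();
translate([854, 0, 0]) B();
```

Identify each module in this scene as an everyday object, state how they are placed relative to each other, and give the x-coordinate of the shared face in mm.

The staircase's +x face and the bed frame's −x face are both at x = 854 mm.

A is a staircase. B is a bed frame. The bed frame is against the staircase's +x side, with their −y faces flush. The x-coordinate of the shared face is 854 mm.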